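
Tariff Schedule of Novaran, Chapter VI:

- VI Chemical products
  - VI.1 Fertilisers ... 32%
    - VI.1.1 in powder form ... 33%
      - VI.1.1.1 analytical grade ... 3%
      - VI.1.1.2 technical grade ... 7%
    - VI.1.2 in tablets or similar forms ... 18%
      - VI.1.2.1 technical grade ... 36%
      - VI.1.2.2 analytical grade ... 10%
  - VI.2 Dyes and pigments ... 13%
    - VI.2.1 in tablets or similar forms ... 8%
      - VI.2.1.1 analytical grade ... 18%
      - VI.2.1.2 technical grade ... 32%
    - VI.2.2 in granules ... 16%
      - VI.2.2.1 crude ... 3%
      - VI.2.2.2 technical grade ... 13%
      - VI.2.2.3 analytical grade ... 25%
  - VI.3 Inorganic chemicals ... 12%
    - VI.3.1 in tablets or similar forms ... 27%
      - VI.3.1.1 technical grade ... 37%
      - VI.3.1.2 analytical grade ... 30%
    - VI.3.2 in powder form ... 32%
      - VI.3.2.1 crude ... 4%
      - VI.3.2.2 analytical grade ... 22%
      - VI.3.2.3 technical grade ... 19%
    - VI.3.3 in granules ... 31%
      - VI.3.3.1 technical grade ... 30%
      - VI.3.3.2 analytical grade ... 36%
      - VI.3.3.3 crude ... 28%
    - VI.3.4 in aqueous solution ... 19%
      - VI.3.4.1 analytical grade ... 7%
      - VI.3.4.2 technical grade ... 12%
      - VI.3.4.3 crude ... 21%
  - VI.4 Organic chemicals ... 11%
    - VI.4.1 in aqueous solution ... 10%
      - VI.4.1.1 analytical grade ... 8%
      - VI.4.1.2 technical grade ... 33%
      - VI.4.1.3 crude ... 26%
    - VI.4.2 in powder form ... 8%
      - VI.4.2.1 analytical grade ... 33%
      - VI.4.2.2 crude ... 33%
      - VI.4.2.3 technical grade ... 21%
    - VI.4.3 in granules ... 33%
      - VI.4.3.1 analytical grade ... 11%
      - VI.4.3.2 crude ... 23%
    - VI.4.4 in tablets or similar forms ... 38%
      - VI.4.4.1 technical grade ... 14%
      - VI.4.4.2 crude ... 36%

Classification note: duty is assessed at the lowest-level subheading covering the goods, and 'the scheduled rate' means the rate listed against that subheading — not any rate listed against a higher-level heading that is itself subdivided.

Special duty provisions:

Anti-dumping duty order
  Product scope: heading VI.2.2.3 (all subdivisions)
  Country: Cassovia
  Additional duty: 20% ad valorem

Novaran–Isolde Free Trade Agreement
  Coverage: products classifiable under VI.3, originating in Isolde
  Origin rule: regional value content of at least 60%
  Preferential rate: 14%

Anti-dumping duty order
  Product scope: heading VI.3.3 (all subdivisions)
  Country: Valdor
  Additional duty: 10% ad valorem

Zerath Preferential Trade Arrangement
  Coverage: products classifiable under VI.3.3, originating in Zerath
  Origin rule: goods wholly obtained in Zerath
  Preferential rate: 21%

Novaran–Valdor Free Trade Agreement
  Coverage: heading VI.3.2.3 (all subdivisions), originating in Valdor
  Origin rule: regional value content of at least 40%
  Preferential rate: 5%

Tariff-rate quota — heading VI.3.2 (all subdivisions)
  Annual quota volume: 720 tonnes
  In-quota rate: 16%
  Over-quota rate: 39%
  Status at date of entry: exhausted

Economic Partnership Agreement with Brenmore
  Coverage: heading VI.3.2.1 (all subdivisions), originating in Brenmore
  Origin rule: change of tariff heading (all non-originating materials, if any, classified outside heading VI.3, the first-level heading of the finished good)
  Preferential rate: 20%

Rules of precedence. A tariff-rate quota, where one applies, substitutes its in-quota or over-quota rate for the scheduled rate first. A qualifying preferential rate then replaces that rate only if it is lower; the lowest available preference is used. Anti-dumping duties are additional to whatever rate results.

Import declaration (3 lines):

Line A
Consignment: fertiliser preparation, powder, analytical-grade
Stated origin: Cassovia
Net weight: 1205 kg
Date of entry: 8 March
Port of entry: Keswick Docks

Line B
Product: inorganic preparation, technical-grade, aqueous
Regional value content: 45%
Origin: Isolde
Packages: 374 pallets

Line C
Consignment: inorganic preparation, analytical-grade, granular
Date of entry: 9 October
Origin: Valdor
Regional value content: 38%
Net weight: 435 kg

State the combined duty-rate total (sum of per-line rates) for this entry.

Line A: fertiliser → VI.1; powder → VI.1.1; analytical-grade → VI.1.1.1. Scheduled 3%. No special measure applies. → 3%.
Line B: inorganic → VI.3; aqueous → VI.3.4; technical-grade → VI.3.4.2. Scheduled 12%. Isolde agreement on VI.3: RVC < 60%. → 12%.
Line C: inorganic → VI.3; granular → VI.3.3; analytical-grade → VI.3.3.2. Scheduled 36%. Valdor agreement on VI.3.2.3: VI.3.3.2 not covered; anti-dumping (Valdor, VI.3.3): +10%; total 36% + 10% = 46%. → 46%.
Sum: 3% + 12% + 46% = 61%.

61%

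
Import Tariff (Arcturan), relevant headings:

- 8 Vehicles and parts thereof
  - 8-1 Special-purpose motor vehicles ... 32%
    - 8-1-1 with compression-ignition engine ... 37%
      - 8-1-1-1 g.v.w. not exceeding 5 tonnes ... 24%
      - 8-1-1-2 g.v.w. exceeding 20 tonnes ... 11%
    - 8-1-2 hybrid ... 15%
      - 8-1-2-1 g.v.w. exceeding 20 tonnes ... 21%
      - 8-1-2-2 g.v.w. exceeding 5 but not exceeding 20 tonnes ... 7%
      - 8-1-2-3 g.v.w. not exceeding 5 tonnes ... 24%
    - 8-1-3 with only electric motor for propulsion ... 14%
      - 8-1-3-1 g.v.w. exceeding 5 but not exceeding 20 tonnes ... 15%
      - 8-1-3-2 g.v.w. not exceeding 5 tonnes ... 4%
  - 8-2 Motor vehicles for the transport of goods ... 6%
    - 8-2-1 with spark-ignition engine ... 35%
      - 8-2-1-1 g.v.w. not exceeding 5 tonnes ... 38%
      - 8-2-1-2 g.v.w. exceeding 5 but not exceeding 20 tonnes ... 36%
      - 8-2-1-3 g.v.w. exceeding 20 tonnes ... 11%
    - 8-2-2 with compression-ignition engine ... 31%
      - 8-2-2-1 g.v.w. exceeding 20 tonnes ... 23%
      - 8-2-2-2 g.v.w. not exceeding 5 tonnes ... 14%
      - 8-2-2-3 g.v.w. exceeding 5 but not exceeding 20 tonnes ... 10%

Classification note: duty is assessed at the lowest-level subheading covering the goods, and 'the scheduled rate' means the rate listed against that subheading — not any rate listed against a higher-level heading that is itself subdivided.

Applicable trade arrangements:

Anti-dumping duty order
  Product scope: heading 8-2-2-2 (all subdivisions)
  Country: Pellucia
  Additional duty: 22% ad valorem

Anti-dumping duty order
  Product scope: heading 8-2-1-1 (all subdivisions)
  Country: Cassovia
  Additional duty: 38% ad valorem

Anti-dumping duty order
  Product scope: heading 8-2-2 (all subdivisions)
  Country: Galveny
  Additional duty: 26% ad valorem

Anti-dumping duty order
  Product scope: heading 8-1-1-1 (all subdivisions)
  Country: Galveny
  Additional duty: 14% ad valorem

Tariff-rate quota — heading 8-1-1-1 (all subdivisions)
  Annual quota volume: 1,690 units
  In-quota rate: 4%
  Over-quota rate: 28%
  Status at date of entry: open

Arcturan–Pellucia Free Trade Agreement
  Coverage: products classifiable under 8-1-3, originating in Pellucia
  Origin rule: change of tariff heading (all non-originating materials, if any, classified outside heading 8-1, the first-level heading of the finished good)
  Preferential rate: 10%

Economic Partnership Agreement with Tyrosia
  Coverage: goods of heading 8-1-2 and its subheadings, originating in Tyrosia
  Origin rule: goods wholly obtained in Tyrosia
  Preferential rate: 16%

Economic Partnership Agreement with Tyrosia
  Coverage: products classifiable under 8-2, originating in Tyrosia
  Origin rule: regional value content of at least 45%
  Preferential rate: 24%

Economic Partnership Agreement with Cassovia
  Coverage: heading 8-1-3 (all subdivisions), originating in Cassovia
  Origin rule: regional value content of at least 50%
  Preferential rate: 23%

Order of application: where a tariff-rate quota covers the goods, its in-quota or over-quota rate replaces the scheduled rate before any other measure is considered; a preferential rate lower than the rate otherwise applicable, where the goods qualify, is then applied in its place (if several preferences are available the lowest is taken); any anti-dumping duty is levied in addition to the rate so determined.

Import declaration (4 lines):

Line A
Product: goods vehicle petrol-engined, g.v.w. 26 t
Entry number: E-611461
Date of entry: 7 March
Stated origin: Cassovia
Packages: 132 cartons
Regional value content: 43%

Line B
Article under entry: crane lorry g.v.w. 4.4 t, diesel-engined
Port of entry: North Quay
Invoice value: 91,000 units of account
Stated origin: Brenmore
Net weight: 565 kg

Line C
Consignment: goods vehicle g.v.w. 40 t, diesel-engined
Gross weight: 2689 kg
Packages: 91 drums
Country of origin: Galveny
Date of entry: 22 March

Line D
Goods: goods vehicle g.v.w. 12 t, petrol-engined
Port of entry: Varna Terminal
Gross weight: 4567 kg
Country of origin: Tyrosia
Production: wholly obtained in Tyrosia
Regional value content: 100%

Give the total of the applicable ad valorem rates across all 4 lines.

Line A: goods vehicle → 8-2; petrol-engined → 8-2-1; g.v.w. 26 t → 8-2-1-3. Scheduled 11%. Cassovia agreement on 8-1-3: 8-2-1-3 not covered. → 11%.
Line B: crane lorry → 8-1; diesel-engined → 8-1-1; g.v.w. 4.4 t → 8-1-1-1. Scheduled 24%. quota on 8-1-1-1 open → in-quota 4%. → 4%.
Line C: goods vehicle → 8-2; diesel-engined → 8-2-2; g.v.w. 40 t → 8-2-2-1. Scheduled 23%. anti-dumping (Galveny, 8-2-2): +26%; total 23% + 26% = 49%. → 49%.
Line D: goods vehicle → 8-2; petrol-engined → 8-2-1; g.v.w. 12 t → 8-2-1-2. Scheduled 36%. Tyrosia agreement on 8-1-2: 8-2-1-2 not covered; Tyrosia agreement on 8-2: RVC ≥ 45% → 24% available; preferential 24%. → 24%.
Sum: 11% + 4% + 49% + 24% = 88%.

88%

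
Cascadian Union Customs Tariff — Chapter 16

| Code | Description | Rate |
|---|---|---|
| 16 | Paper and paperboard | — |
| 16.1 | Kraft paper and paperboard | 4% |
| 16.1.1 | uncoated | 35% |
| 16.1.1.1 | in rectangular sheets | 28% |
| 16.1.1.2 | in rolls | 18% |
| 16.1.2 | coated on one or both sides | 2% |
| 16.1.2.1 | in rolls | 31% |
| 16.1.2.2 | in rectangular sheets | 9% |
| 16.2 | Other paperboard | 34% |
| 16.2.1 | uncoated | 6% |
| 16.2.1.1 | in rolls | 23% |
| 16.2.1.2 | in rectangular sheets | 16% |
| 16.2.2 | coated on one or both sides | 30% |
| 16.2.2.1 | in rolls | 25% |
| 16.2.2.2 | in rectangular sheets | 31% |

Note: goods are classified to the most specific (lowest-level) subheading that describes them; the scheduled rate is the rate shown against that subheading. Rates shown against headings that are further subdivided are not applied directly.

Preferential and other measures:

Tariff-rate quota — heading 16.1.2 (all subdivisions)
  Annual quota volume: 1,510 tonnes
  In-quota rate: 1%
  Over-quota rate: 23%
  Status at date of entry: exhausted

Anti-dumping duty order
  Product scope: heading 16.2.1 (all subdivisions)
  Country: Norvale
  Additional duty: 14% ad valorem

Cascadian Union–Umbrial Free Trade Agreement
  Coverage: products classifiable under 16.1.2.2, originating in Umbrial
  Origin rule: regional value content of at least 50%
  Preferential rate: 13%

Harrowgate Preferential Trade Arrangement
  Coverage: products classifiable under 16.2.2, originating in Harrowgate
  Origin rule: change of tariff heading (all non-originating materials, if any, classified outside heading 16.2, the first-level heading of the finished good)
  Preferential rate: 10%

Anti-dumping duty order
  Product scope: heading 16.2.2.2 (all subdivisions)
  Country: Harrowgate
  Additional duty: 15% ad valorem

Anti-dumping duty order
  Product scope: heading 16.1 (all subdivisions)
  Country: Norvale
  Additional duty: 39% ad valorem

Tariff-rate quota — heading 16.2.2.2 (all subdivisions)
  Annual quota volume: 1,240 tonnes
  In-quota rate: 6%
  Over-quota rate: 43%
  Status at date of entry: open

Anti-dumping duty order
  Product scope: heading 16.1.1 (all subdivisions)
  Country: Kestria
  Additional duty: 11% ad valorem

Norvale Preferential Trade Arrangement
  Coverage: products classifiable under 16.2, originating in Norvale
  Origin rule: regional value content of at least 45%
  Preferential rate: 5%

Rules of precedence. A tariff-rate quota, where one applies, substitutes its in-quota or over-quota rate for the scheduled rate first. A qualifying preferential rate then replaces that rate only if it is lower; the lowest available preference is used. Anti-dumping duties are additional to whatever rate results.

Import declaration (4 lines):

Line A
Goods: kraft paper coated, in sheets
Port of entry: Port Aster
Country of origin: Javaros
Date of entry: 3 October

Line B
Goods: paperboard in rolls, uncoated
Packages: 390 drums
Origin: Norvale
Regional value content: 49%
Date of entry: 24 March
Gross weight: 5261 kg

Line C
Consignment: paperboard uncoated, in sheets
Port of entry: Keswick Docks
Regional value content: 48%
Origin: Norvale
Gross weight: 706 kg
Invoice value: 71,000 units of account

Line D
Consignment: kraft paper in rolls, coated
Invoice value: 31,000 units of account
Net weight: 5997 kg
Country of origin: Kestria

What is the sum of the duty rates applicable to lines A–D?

84%

Line A: kraft paper → 16.1; coated → 16.1.2; in sheets → 16.1.2.2. Scheduled 9%. quota on 16.1.2 exhausted → over-quota 23%. → 23%.
Line B: paperboard → 16.2; uncoated → 16.2.1; in rolls → 16.2.1.1. Scheduled 23%. Norvale agreement on 16.2: RVC ≥ 45% → 5% available; preferential 5%; anti-dumping (Norvale, 16.2.1): +14%; total 5% + 14% = 19%. → 19%.
Line C: paperboard → 16.2; uncoated → 16.2.1; in sheets → 16.2.1.2. Scheduled 16%. Norvale agreement on 16.2: RVC ≥ 45% → 5% available; preferential 5%; anti-dumping (Norvale, 16.2.1): +14%; total 5% + 14% = 19%. → 19%.
Line D: kraft paper → 16.1; coated → 16.1.2; in rolls → 16.1.2.1. Scheduled 31%. quota on 16.1.2 exhausted → over-quota 23%. → 23%.
Sum: 23% + 19% + 19% + 23% = 84%.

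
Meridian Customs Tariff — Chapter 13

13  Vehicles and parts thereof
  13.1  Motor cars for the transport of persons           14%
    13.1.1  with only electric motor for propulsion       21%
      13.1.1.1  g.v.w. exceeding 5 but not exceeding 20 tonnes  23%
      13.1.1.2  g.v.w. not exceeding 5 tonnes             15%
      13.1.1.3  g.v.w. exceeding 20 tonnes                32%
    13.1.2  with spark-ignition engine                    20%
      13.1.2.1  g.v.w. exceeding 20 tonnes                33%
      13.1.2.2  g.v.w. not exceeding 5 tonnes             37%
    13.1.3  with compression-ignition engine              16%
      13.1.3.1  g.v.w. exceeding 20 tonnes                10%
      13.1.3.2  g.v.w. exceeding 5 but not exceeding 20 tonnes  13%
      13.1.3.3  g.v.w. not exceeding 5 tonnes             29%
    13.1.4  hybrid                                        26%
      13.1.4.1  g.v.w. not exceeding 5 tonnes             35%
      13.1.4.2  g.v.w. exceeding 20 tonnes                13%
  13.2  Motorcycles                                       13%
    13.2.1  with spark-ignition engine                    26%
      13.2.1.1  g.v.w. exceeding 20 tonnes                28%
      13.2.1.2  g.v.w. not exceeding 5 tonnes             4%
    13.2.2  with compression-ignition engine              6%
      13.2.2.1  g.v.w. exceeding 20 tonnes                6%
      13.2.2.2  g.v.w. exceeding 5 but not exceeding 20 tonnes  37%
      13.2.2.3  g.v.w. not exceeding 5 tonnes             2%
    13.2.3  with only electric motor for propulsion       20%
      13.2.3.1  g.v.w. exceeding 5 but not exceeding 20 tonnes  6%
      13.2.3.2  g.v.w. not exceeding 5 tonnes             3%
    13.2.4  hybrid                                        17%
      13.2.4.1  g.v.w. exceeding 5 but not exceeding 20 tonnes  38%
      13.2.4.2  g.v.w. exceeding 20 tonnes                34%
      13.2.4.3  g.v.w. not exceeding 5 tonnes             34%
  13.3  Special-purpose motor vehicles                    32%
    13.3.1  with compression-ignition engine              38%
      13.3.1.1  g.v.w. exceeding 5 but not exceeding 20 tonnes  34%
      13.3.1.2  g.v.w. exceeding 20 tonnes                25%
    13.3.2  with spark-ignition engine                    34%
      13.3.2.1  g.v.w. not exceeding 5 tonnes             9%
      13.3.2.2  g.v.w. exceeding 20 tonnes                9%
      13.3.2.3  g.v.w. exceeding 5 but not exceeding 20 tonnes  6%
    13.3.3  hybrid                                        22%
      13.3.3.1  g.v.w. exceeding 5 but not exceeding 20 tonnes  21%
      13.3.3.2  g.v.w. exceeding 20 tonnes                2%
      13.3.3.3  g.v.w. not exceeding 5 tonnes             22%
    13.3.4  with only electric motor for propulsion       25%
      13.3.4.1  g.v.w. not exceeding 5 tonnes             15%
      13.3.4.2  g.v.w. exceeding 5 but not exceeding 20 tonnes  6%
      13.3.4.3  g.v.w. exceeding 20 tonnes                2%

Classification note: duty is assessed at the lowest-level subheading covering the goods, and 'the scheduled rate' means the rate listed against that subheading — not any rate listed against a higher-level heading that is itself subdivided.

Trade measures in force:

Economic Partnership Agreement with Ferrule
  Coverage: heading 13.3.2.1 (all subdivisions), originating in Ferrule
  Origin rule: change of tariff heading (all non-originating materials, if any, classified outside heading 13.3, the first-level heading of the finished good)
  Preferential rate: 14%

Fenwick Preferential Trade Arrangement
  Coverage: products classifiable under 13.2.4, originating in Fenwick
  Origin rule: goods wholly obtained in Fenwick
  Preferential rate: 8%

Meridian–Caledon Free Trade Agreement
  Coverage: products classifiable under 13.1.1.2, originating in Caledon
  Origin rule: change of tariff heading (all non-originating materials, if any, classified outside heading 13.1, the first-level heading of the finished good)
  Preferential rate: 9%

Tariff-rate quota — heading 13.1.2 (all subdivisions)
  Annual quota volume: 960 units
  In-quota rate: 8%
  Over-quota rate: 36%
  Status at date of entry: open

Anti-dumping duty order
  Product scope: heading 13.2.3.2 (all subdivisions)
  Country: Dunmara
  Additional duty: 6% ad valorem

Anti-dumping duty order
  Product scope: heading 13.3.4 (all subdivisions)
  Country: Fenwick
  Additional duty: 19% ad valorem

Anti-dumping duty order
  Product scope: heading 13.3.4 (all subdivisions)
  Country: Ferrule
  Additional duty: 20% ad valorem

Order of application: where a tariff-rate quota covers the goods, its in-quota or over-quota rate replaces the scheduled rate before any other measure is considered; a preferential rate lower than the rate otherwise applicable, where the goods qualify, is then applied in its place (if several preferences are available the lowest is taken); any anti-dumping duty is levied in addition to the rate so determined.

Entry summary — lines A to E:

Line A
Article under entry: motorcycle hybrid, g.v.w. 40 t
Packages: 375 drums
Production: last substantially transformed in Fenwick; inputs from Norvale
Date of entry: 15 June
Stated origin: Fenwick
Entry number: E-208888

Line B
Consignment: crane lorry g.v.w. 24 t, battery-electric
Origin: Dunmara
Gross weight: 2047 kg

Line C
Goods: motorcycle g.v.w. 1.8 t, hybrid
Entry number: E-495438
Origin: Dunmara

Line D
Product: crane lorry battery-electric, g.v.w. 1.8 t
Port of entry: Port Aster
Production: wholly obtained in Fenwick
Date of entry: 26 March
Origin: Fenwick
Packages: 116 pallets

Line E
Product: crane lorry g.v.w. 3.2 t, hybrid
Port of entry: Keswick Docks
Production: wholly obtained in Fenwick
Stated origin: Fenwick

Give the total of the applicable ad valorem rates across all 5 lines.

Line A: motorcycle → 13.2; hybrid → 13.2.4; g.v.w. 40 t → 13.2.4.2. Scheduled 34%. Fenwick agreement on 13.2.4: not wholly obtained. → 34%.
Line B: crane lorry → 13.3; battery-electric → 13.3.4; g.v.w. 24 t → 13.3.4.3. Scheduled 2%. No special measure applies. → 2%.
Line C: motorcycle → 13.2; hybrid → 13.2.4; g.v.w. 1.8 t → 13.2.4.3. Scheduled 34%. No special measure applies. → 34%.
Line D: crane lorry → 13.3; battery-electric → 13.3.4; g.v.w. 1.8 t → 13.3.4.1. Scheduled 15%. Fenwick agreement on 13.2.4: 13.3.4.1 not covered; anti-dumping (Fenwick, 13.3.4): +19%; total 15% + 19% = 34%. → 34%.
Line E: crane lorry → 13.3; hybrid → 13.3.3; g.v.w. 3.2 t → 13.3.3.3. Scheduled 22%. Fenwick agreement on 13.2.4: 13.3.3.3 not covered. → 22%.
Sum: 34% + 2% + 34% + 34% + 22% = 126%.

126%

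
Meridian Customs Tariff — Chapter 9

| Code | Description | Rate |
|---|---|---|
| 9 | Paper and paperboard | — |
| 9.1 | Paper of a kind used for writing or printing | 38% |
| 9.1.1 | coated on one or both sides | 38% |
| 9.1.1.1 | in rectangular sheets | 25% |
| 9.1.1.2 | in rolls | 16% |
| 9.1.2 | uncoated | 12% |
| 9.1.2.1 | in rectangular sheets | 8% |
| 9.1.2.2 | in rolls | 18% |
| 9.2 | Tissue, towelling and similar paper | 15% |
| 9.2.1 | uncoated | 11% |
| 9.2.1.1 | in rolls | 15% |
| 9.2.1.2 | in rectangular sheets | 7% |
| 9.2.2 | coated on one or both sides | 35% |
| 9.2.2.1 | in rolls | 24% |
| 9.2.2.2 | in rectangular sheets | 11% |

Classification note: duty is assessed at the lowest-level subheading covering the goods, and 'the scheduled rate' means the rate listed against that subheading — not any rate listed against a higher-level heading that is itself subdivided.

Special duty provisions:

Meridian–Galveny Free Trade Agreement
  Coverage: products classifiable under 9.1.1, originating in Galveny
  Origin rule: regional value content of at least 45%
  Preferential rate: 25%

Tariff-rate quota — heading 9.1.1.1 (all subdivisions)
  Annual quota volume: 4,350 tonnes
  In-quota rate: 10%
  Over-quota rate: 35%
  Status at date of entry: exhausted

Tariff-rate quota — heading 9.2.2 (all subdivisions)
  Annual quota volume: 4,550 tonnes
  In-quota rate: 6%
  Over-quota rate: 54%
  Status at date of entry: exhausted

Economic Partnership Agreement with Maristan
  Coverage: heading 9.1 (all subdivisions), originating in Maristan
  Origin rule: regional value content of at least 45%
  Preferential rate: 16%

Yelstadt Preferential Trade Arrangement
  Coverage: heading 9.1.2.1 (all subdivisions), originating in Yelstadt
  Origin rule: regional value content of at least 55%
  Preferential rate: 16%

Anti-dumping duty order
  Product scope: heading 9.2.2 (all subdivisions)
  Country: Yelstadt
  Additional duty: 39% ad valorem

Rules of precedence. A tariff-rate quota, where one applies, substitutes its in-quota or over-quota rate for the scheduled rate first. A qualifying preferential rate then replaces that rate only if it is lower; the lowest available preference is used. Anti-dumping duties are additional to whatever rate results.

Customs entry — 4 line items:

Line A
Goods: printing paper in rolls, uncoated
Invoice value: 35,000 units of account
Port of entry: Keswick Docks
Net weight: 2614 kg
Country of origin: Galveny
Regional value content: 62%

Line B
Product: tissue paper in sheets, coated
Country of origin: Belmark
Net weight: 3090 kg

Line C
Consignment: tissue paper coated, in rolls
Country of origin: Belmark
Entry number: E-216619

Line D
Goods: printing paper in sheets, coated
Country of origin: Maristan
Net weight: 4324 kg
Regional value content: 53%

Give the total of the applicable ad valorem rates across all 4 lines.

142%

Line A: printing paper → 9.1; uncoated → 9.1.2; in rolls → 9.1.2.2. Scheduled 18%. Galveny agreement on 9.1.1: 9.1.2.2 not covered. → 18%.
Line B: tissue paper → 9.2; coated → 9.2.2; in sheets → 9.2.2.2. Scheduled 11%. quota on 9.2.2 exhausted → over-quota 54%. → 54%.
Line C: tissue paper → 9.2; coated → 9.2.2; in rolls → 9.2.2.1. Scheduled 24%. quota on 9.2.2 exhausted → over-quota 54%. → 54%.
Line D: printing paper → 9.1; coated → 9.1.1; in sheets → 9.1.1.1. Scheduled 25%. quota on 9.1.1.1 exhausted → over-quota 35%; Maristan agreement on 9.1: RVC ≥ 45% → 16% available; preferential 16%. → 16%.
Sum: 18% + 54% + 54% + 16% = 142%.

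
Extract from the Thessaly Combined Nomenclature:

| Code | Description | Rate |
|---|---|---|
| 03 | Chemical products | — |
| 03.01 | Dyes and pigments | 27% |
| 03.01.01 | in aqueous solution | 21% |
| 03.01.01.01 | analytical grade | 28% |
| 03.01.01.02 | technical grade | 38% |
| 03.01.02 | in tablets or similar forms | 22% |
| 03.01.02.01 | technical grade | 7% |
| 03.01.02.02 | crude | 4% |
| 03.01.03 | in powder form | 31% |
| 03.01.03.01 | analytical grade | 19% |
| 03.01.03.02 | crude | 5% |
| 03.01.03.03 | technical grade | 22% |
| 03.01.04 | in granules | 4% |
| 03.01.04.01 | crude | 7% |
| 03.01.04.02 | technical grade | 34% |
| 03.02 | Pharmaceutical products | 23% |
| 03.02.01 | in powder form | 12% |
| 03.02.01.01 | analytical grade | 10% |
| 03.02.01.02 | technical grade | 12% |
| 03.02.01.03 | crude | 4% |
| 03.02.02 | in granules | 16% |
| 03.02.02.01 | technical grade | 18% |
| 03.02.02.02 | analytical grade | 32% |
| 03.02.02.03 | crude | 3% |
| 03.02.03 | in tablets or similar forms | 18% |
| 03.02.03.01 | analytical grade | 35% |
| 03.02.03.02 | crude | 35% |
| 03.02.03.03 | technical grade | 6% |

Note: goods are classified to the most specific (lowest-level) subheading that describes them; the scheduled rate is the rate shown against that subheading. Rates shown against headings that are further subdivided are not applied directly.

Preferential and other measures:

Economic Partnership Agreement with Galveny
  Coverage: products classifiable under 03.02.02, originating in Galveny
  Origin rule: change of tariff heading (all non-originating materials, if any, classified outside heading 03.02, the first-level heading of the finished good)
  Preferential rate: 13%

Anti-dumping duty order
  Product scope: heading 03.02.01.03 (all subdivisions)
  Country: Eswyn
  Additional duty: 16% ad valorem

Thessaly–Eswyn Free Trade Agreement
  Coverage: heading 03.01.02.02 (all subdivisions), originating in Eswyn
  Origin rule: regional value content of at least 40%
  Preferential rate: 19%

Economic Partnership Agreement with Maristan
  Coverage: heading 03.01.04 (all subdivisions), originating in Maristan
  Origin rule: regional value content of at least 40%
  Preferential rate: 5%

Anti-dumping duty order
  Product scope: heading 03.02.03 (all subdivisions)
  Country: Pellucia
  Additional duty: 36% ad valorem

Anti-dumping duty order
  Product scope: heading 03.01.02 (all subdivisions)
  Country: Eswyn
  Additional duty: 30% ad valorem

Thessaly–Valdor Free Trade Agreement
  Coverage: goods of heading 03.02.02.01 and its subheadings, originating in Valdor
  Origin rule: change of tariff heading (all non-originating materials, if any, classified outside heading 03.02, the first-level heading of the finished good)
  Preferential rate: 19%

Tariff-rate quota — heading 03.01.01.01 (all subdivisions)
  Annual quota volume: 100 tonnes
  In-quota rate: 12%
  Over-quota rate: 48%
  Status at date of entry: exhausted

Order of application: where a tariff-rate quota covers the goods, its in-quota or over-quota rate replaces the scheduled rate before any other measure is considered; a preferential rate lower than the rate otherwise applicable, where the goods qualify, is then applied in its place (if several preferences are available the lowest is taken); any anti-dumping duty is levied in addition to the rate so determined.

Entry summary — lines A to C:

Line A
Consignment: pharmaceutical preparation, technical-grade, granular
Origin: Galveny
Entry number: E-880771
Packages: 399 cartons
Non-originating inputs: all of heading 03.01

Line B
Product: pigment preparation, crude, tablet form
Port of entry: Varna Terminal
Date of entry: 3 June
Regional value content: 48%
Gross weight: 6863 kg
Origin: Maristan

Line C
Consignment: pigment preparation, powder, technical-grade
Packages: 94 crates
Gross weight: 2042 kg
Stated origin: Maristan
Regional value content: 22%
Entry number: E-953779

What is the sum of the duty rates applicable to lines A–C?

Line A: pharmaceutical → 03.02; granular → 03.02.02; technical-grade → 03.02.02.01. Scheduled 18%. Galveny agreement on 03.02.02: CTH met → 13% available; preferential 13%. → 13%.
Line B: pigment → 03.01; tablet form → 03.01.02; crude → 03.01.02.02. Scheduled 4%. Maristan agreement on 03.01.04: 03.01.02.02 not covered. → 4%.
Line C: pigment → 03.01; powder → 03.01.03; technical-grade → 03.01.03.03. Scheduled 22%. Maristan agreement on 03.01.04: 03.01.03.03 not covered. → 22%.
Sum: 13% + 4% + 22% = 39%.

39%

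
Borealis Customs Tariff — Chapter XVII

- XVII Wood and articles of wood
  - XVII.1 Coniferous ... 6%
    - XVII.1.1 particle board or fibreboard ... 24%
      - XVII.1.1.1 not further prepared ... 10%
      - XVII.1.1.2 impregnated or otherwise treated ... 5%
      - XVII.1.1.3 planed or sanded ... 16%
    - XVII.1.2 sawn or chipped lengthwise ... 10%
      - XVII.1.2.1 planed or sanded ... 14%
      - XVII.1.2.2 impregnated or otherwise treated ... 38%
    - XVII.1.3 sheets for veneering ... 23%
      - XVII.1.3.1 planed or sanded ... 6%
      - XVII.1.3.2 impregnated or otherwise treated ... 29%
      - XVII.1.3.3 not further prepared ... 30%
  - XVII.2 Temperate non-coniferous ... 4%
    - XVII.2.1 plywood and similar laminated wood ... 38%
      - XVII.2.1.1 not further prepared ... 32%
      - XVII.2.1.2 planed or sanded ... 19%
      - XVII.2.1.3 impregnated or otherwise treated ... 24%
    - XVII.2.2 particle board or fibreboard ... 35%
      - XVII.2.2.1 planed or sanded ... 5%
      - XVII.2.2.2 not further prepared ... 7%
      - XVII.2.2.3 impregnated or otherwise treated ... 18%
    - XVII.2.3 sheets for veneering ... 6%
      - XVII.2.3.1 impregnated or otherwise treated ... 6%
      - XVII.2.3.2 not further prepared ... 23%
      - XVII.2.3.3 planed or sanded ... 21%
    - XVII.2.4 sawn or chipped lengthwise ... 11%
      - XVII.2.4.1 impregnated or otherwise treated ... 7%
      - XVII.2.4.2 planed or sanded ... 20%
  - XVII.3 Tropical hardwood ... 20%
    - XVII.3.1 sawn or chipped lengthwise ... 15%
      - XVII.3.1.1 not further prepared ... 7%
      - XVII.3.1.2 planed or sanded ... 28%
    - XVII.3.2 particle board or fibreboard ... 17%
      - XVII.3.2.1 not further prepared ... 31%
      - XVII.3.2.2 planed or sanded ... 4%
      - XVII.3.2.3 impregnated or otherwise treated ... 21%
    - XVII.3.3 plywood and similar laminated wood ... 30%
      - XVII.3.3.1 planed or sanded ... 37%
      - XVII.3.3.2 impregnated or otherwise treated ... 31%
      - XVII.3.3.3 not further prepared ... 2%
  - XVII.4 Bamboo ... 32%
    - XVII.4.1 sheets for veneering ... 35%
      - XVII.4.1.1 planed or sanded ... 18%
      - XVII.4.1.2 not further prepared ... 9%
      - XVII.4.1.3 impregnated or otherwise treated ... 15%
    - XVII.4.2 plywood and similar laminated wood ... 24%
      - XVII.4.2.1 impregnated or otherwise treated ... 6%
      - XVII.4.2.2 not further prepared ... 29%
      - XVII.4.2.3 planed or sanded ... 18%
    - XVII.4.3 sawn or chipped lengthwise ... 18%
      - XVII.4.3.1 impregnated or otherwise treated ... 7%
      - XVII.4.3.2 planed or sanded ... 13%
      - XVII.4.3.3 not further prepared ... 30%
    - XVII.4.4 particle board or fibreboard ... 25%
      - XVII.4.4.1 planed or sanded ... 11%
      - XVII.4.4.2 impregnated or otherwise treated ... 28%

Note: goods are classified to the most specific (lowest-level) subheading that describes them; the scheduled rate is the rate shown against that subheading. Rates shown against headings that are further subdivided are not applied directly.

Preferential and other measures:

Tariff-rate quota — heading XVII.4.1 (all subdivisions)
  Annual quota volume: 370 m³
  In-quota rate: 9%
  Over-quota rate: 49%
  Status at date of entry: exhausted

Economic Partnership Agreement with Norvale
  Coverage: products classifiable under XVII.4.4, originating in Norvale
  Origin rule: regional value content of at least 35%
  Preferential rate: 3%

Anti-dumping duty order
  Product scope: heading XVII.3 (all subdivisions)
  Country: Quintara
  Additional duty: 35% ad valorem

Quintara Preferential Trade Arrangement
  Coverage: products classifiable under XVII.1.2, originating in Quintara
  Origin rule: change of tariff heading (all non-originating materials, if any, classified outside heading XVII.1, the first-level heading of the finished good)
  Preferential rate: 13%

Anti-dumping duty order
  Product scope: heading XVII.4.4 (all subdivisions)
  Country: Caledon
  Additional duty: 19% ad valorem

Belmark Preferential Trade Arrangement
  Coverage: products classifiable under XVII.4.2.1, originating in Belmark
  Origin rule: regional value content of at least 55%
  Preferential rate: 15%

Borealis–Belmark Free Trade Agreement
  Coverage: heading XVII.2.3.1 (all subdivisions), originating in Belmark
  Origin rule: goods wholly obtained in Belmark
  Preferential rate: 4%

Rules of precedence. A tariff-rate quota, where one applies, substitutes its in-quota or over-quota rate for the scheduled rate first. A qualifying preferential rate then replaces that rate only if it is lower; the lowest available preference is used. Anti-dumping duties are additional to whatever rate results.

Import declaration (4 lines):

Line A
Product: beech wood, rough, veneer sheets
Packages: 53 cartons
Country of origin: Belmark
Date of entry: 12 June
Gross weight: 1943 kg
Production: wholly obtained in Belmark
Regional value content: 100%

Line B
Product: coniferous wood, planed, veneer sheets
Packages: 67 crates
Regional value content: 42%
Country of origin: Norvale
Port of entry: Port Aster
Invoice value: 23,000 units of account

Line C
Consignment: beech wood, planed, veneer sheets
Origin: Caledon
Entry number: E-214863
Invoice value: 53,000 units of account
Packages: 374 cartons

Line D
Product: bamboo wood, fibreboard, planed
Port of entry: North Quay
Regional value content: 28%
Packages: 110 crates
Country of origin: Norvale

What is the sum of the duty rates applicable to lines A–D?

61%

Line A: beech → XVII.2; veneer sheets → XVII.2.3; rough → XVII.2.3.2. Scheduled 23%. Belmark agreement on XVII.4.2.1: XVII.2.3.2 not covered; Belmark agreement on XVII.2.3.1: XVII.2.3.2 not covered. → 23%.
Line B: coniferous → XVII.1; veneer sheets → XVII.1.3; planed → XVII.1.3.1. Scheduled 6%. Norvale agreement on XVII.4.4: XVII.1.3.1 not covered. → 6%.
Line C: beech → XVII.2; veneer sheets → XVII.2.3; planed → XVII.2.3.3. Scheduled 21%. No special measure applies. → 21%.
Line D: bamboo → XVII.4; fibreboard → XVII.4.4; planed → XVII.4.4.1. Scheduled 11%. Norvale agreement on XVII.4.4: RVC < 35%. → 11%.
Sum: 23% + 6% + 21% + 11% = 61%.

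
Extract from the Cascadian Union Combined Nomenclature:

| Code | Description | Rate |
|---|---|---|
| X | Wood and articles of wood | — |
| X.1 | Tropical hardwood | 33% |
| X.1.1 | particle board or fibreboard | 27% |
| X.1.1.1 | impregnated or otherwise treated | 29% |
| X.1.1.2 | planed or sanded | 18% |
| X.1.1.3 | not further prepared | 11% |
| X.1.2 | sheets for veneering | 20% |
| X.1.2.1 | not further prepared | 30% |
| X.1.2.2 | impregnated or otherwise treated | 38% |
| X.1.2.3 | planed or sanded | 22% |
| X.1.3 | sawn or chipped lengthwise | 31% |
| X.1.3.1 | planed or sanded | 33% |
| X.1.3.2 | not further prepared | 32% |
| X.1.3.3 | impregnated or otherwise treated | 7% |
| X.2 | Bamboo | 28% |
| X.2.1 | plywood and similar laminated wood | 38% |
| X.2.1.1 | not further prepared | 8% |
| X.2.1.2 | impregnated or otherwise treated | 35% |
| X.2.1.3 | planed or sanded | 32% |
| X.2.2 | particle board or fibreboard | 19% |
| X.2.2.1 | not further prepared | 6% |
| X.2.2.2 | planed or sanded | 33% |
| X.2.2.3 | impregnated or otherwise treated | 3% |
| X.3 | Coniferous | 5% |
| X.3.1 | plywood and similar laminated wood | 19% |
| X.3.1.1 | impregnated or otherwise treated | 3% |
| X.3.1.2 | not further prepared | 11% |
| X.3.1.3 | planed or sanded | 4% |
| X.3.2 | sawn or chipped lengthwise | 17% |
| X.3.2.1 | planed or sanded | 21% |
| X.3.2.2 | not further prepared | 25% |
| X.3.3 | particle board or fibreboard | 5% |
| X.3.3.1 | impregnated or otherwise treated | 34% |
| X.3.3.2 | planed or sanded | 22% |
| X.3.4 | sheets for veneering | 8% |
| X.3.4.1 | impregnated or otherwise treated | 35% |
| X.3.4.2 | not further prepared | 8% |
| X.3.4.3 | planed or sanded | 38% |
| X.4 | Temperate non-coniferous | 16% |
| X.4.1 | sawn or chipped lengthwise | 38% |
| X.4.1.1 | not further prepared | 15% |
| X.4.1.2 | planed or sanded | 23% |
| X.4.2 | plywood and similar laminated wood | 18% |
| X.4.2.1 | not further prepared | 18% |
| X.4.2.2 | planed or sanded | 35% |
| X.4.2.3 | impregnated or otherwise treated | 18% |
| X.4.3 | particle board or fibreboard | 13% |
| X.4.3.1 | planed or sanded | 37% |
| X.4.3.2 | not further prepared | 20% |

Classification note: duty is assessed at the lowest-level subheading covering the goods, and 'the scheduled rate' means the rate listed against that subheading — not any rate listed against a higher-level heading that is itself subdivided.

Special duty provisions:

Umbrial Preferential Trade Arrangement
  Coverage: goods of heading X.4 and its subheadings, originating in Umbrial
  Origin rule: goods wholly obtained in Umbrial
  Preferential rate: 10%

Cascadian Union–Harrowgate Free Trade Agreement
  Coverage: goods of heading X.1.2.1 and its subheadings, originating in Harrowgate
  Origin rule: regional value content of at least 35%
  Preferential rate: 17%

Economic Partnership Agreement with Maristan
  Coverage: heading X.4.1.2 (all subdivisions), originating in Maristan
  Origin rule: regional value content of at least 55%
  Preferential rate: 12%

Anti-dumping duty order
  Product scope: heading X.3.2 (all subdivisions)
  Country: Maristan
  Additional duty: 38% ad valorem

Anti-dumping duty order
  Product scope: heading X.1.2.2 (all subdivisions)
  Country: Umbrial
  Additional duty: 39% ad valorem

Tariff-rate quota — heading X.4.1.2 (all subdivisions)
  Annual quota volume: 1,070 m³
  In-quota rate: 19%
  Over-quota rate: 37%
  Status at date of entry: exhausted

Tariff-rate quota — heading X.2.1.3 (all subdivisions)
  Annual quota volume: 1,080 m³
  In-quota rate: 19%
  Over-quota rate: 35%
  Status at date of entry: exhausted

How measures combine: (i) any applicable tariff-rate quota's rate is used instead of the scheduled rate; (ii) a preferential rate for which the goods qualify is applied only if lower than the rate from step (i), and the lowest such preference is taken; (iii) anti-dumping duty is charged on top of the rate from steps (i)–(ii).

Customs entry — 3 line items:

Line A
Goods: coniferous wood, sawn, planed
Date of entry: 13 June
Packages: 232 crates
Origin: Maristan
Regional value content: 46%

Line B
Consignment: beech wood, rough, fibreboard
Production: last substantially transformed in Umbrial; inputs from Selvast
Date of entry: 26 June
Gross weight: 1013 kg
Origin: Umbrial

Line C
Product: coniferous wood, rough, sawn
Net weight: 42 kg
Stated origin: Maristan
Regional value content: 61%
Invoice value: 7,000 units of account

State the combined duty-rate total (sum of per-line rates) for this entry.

Line A: coniferous → X.3; sawn → X.3.2; planed → X.3.2.1. Scheduled 21%. Maristan agreement on X.4.1.2: X.3.2.1 not covered; anti-dumping (Maristan, X.3.2): +38%; total 21% + 38% = 59%. → 59%.
Line B: beech → X.4; fibreboard → X.4.3; rough → X.4.3.2. Scheduled 20%. Umbrial agreement on X.4: not wholly obtained. → 20%.
Line C: coniferous → X.3; sawn → X.3.2; rough → X.3.2.2. Scheduled 25%. Maristan agreement on X.4.1.2: X.3.2.2 not covered; anti-dumping (Maristan, X.3.2): +38%; total 25% + 38% = 63%. → 63%.
Sum: 59% + 20% + 63% = 142%.

142%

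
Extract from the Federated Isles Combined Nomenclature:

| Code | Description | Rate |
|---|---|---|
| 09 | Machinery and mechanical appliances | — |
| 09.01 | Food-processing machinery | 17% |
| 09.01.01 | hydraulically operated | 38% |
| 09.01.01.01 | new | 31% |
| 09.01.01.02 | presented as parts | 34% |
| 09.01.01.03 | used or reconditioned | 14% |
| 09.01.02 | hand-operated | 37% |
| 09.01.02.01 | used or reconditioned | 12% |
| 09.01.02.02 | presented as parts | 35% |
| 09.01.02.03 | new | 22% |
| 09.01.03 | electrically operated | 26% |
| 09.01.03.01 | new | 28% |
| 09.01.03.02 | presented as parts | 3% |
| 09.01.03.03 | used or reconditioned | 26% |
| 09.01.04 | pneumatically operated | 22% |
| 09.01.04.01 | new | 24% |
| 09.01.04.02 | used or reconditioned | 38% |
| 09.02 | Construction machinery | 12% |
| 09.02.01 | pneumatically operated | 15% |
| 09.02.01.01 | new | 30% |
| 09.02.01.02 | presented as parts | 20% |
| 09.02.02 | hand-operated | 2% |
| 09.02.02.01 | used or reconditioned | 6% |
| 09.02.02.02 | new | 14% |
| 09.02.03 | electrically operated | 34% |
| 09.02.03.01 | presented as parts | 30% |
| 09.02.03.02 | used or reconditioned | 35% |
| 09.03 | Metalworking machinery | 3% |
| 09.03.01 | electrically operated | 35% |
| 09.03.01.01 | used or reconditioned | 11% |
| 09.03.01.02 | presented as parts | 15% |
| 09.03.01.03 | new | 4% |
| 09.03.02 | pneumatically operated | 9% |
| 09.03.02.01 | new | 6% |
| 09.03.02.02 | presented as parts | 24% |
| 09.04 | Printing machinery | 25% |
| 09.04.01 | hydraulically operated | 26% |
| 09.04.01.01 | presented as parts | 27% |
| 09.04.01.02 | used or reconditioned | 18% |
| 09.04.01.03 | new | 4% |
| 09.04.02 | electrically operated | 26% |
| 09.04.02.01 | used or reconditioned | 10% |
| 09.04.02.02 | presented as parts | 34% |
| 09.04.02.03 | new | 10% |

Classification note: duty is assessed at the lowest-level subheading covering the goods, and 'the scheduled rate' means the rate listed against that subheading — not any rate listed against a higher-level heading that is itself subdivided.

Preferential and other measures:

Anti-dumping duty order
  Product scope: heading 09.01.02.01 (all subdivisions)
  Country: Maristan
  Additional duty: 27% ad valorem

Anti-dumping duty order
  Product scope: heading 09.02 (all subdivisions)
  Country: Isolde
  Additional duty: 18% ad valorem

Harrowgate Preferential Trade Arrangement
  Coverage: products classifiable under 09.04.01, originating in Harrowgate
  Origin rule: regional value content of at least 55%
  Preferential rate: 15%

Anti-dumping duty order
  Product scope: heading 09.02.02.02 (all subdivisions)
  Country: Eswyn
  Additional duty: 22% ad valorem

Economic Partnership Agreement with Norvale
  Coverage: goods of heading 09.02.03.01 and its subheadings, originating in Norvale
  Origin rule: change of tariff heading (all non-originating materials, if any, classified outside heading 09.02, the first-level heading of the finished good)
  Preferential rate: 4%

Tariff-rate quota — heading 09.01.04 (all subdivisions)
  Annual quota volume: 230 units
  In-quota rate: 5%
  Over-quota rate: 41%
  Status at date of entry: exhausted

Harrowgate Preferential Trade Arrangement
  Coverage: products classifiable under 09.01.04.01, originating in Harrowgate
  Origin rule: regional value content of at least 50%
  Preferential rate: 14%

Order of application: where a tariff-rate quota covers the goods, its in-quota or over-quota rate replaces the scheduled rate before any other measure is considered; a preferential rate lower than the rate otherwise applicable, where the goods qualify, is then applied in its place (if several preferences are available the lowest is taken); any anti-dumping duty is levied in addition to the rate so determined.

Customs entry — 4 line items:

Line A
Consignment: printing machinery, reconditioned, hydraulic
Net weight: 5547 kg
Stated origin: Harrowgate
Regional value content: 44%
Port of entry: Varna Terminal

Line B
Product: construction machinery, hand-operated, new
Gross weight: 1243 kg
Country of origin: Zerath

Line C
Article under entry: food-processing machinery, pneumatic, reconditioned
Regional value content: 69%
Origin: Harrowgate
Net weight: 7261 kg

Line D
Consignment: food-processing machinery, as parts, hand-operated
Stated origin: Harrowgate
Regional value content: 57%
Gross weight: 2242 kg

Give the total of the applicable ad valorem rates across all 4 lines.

108%

Line A: printing → 09.04; hydraulic → 09.04.01; reconditioned → 09.04.01.02. Scheduled 18%. Harrowgate agreement on 09.04.01: RVC < 55%; Harrowgate agreement on 09.01.04.01: 09.04.01.02 not covered. → 18%.
Line B: construction → 09.02; hand-operated → 09.02.02; new → 09.02.02.02. Scheduled 14%. No special measure applies. → 14%.
Line C: food-processing → 09.01; pneumatic → 09.01.04; reconditioned → 09.01.04.02. Scheduled 38%. quota on 09.01.04 exhausted → over-quota 41%; Harrowgate agreement on 09.04.01: 09.01.04.02 not covered; Harrowgate agreement on 09.01.04.01: 09.01.04.02 not covered. → 41%.
Line D: food-processing → 09.01; hand-operated → 09.01.02; as parts → 09.01.02.02. Scheduled 35%. Harrowgate agreement on 09.04.01: 09.01.02.02 not covered; Harrowgate agreement on 09.01.04.01: 09.01.02.02 not covered. → 35%.
Sum: 18% + 14% + 41% + 35% = 108%.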